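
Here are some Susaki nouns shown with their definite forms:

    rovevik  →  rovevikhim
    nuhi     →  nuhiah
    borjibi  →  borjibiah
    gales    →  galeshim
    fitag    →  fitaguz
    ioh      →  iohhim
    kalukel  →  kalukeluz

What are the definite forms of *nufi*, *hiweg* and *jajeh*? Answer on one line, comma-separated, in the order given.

Looking at the final sound of each stem: -him when the stem ends in a voiceless consonant (*rovevik*, *gales*, *ioh*); -uz when the stem ends in a voiced consonant (*fitag*, *kalukel*); -ah when the stem ends in a vowel (*nuhi*, *borjibi*).
Since the final sound of *nufi* is /i/ (a vowel), it takes -ah, giving *nufiah*.
Since the final sound of *hiweg* is /g/ (a voiced consonant), it takes -uz, giving *hiweguz*.
*jajeh* — final sound /h/ (a voiceless consonant) → -him → *jajehhim*.

nufiah, hiweguz, jajehhim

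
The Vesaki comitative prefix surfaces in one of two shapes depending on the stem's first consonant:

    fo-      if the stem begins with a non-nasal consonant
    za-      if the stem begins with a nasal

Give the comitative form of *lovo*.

The first consonant of *lovo* is /l/, which is non-nasal, so the prefix is fo-, giving *folovo*.

folovo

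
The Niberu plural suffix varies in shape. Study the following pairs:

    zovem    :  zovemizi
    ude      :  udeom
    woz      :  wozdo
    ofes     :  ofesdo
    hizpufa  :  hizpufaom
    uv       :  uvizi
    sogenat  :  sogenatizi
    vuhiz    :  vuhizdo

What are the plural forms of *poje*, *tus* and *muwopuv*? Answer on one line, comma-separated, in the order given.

The suffix is conditioned by the final sound: -do when the stem ends in a sibilant (*woz*, *ofes*, *vuhiz*); -izi when the stem ends in a non-sibilant consonant (*zovem*, *uv*, *sogenat*); -om when the stem ends in a vowel (*ude*, *hizpufa*).
The final sound of *poje* is /e/, which is a vowel, so the suffix is -om, giving *pojeom*.
Since the final sound of *tus* is /s/ (a sibilant), it takes -do, giving *tusdo*.
*muwopuv* — final sound /v/ (a non-sibilant consonant) → -izi → *muwopuvizi*.

pojeom, tusdo, muwopuvizi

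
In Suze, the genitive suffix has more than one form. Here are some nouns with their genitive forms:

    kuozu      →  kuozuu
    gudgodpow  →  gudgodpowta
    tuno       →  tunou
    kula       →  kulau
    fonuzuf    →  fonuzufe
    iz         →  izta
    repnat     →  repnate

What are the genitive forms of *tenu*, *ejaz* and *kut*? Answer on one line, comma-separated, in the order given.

The suffix is conditioned by the final sound: -e when the stem ends in a voiceless consonant (*fonuzuf*, *repnat*); -ta when the stem ends in a voiced consonant (*gudgodpow*, *iz*); -u when the stem ends in a vowel (*kuozu*, *tuno*, *kula*).
Since the final sound of *tenu* is /u/ (a vowel), it takes -u, giving *tenuu*.
The final sound of *ejaz* is /z/, which is a voiced consonant, so the suffix is -ta, giving *ejazta*.
The final sound of *kut* is /t/, which is a voiceless consonant, so the suffix is -e, giving *kute*.

tenuu, ejazta, kute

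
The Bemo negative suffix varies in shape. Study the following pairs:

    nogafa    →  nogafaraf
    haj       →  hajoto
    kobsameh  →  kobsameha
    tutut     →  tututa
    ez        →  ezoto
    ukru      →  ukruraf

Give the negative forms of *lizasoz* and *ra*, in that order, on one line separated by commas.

The pattern is voicing of the final sound: -a when the stem ends in a voiceless consonant (*kobsameh*, *tutut*); -oto when the stem ends in a voiced consonant (*haj*, *ez*); -raf when the stem ends in a vowel (*nogafa*, *ukru*).
Since the final sound of *lizasoz* is /z/ (a voiced consonant), it takes -oto, giving *lizasozoto*.
The final sound of *ra* is /a/, which is a vowel, so the suffix is -raf, giving *raraf*.

lizasozoto, raraf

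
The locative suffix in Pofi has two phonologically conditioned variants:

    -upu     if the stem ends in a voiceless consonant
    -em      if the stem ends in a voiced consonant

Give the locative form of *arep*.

arepupu

*arep*: final consonant = /p/, voiceless → -upu → *arepupu*.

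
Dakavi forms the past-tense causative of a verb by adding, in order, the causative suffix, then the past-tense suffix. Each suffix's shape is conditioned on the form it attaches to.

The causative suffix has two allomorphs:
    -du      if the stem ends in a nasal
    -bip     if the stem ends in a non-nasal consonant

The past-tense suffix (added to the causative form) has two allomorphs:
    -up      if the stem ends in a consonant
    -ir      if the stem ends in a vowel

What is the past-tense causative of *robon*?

robonduir

Since the final consonant of *robon* is /n/ (a nasal), it takes -du, giving *robondu*.
Since the final sound of the causative form *robondu* is /u/ (a vowel), it takes -ir, giving *robonduir*.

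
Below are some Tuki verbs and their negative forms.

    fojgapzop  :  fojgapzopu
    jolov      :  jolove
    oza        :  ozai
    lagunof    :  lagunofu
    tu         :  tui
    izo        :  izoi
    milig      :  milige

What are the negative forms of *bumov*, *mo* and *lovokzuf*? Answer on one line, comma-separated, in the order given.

The pattern is voicing of the final sound: -u when the stem ends in a voiceless consonant (*fojgapzop*, *lagunof*); -e when the stem ends in a voiced consonant (*jolov*, *milig*); -i when the stem ends in a vowel (*oza*, *tu*, *izo*).
Since the final sound of *bumov* is /v/ (a voiced consonant), it takes -e, giving *bumove*.
*mo* — final sound /o/ (a vowel) → -i → *moi*.
*lovokzuf* — final sound /f/ (a voiceless consonant) → -u → *lovokzufu*.

bumove, moi, lovokzufu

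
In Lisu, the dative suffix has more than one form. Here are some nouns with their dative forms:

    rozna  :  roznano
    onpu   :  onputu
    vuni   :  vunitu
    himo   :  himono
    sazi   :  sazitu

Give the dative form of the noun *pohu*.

pohutu

The suffix is conditioned by the last vowel: -tu when the last vowel of the stem is a high vowel (*onpu*, *vuni*, *sazi*); -no when the last vowel of the stem is a non-high vowel (*rozna*, *himo*).
*pohu*: last vowel = /u/, a high vowel → -tu → *pohutu*.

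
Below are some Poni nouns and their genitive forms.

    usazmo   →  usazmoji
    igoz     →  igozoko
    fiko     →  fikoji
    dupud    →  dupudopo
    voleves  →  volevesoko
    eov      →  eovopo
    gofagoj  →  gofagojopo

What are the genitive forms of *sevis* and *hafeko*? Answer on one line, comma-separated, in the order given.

sevisoko, hafekoji

Looking at the final sound of each stem: -oko when the stem ends in a sibilant (*igoz*, *voleves*); -opo when the stem ends in a non-sibilant consonant (*dupud*, *eov*, *gofagoj*); -ji when the stem ends in a vowel (*usazmo*, *fiko*).
The final sound of *sevis* is /s/, which is a sibilant, so the suffix is -oko, giving *sevisoko*.
Since the final sound of *hafeko* is /o/ (a vowel), it takes -ji, giving *hafekoji*.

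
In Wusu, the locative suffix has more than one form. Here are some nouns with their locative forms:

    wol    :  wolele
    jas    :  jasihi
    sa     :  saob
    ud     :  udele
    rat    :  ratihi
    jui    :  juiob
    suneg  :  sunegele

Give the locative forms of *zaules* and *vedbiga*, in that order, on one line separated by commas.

zaulesihi, vedbigaob

Looking at the final sound of each stem: -ihi when the stem ends in a voiceless consonant (*jas*, *rat*); -ele when the stem ends in a voiced consonant (*wol*, *ud*, *suneg*); -ob when the stem ends in a vowel (*sa*, *jui*).
*zaules*: final sound = /s/, a voiceless consonant → -ihi → *zaulesihi*.
Since the final sound of *vedbiga* is /a/ (a vowel), it takes -ob, giving *vedbigaob*.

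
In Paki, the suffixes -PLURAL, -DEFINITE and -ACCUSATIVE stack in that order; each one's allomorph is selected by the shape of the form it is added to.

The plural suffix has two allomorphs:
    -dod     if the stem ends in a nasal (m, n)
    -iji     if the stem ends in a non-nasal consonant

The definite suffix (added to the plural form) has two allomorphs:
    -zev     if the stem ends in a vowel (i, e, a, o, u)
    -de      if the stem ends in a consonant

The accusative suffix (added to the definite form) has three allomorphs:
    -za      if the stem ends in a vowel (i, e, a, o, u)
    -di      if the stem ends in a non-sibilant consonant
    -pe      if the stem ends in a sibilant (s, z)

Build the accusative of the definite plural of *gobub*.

*gobub* — final consonant /b/ (non-nasal) → -iji → *gobubiji*.
The plural form *gobubiji* — final sound /i/ (a vowel) → -zev → *gobubijizev*.
The definite form *gobubijizev* — final sound /v/ (a non-sibilant consonant) → -di → *gobubijizevdi*.

gobubijizevdi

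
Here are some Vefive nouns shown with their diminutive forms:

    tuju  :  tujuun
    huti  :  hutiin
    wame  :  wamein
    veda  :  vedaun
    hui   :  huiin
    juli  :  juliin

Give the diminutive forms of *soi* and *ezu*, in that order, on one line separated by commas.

Looking at the last vowel of each stem: -in when the last vowel of the stem is a front vowel (*huti*, *wame*, *hui*, *juli*); -un when the last vowel of the stem is a back vowel (*tuju*, *veda*).
The last vowel of *soi* is /i/, which is a front vowel, so the suffix is -in, giving *soiin*.
Since the last vowel of *ezu* is /u/ (a back vowel), it takes -un, giving *ezuun*.

soiin, ezuun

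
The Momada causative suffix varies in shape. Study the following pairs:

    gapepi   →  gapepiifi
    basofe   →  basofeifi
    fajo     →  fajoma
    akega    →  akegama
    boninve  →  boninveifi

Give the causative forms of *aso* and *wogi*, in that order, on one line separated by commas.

The suffix is conditioned by the last vowel: -ifi when the last vowel of the stem is a front vowel (*gapepi*, *basofe*, *boninve*); -ma when the last vowel of the stem is a back vowel (*fajo*, *akega*).
*aso* — last vowel /o/ (a back vowel) → -ma → *asoma*.
*wogi*: last vowel = /i/, a front vowel → -ifi → *wogiifi*.

asoma, wogiifi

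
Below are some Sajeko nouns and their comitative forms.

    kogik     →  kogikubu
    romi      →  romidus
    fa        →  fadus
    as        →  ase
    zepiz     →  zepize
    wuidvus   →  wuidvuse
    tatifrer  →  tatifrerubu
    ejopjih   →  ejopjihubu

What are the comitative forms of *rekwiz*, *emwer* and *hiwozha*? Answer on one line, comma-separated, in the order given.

rekwize, emwerubu, hiwozhadus

The alternation tracks the final sound of the stem — -e when the stem ends in a sibilant (*as*, *zepiz*, *wuidvus*); -ubu when the stem ends in a non-sibilant consonant (*kogik*, *tatifrer*, *ejopjih*); -dus when the stem ends in a vowel (*romi*, *fa*).
*rekwiz*: final sound = /z/, a sibilant → -e → *rekwize*.
*emwer* — final sound /r/ (a non-sibilant consonant) → -ubu → *emwerubu*.
Since the final sound of *hiwozha* is /a/ (a vowel), it takes -dus, giving *hiwozhadus*.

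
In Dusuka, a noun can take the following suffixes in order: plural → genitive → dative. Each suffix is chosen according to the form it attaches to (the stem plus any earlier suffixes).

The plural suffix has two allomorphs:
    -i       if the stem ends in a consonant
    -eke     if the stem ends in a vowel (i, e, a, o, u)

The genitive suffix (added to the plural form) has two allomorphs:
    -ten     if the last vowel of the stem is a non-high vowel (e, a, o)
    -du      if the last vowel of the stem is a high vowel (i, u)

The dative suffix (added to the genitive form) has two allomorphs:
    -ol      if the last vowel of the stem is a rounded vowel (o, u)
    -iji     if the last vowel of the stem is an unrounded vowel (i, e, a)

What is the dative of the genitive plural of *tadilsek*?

*tadilsek* — final sound /k/ (a consonant) → -i → *tadilseki*.
The last vowel of the plural form *tadilseki* is /i/, which is a high vowel, so the genitive suffix is -du, giving *tadilsekidu*.
The last vowel of the genitive form *tadilsekidu* is /u/, which is a rounded vowel, so the dative suffix is -ol, giving *tadilsekiduol*.

tadilsekiduol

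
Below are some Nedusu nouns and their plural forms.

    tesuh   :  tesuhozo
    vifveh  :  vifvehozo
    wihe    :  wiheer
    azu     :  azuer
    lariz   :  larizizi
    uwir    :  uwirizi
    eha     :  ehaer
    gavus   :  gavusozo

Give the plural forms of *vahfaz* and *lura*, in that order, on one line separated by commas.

The alternation tracks the final sound of the stem — -ozo when the stem ends in a voiceless consonant (*tesuh*, *vifveh*, *gavus*); -izi when the stem ends in a voiced consonant (*lariz*, *uwir*); -er when the stem ends in a vowel (*wihe*, *azu*, *eha*).
The final sound of *vahfaz* is /z/, which is a voiced consonant, so the suffix is -izi, giving *vahfazizi*.
*lura*: final sound = /a/, a vowel → -er → *luraer*.

vahfazizi, luraer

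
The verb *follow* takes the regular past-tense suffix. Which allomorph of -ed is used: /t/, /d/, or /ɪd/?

/d/

The stem *follow* ends in a voiced sound other than /d/.
The -ed suffix is realized as /ɪd/ after /t, d/; as /t/ after other voiceless consonants; and as /d/ after other voiced sounds.
So -ed on *follow* is pronounced /d/.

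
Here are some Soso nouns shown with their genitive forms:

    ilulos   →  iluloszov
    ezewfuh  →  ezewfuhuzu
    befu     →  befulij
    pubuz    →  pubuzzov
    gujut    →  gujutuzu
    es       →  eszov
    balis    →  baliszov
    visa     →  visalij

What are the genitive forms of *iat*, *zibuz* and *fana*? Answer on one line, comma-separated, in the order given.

iatuzu, zibuzzov, fanalij

Looking at the final sound of each stem: -zov when the stem ends in a sibilant (*ilulos*, *pubuz*, *es*, *balis*); -uzu when the stem ends in a non-sibilant consonant (*ezewfuh*, *gujut*); -lij when the stem ends in a vowel (*befu*, *visa*).
The final sound of *iat* is /t/, which is a non-sibilant consonant, so the suffix is -uzu, giving *iatuzu*.
Since the final sound of *zibuz* is /z/ (a sibilant), it takes -zov, giving *zibuzzov*.
The final sound of *fana* is /a/, which is a vowel, so the suffix is -lij, giving *fanalij*.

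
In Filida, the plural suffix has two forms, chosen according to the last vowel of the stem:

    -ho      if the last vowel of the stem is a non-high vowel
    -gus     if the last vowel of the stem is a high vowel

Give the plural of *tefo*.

tefoho

The last vowel of *tefo* is /o/, which is a non-high vowel, so the suffix is -ho, giving *tefoho*.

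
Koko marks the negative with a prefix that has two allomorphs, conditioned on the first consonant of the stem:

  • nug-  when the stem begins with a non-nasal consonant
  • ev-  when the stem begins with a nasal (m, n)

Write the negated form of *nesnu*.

*nesnu*: first consonant = /n/, a nasal → ev- → *evnesnu*.

evnesnu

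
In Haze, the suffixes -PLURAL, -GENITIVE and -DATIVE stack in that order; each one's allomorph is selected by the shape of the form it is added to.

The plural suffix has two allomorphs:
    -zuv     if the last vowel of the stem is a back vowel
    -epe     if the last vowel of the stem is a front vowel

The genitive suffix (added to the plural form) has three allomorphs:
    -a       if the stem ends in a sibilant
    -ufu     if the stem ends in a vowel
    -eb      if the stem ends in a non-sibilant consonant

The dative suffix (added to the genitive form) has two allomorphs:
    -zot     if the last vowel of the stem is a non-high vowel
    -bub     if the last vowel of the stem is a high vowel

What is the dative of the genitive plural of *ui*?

*ui* — last vowel /i/ (a front vowel) → -epe → *uiepe*.
Since the final sound of the plural form *uiepe* is /e/ (a vowel), it takes -ufu, giving *uiepeufu*.
Since the last vowel of the genitive form *uiepeufu* is /u/ (a high vowel), it takes -bub, giving *uiepeufubub*.

uiepeufubub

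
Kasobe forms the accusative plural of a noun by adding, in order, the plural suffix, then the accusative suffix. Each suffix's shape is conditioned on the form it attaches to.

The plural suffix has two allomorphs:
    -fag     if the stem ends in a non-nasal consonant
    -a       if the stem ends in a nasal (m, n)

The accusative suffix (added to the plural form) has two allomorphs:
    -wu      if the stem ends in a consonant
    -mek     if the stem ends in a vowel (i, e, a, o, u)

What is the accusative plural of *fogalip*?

*fogalip*: final consonant = /p/, non-nasal → -fag → *fogalipfag*.
The final sound of the plural form *fogalipfag* is /g/, which is a consonant, so the accusative suffix is -wu, giving *fogalipfagwu*.

fogalipfagwu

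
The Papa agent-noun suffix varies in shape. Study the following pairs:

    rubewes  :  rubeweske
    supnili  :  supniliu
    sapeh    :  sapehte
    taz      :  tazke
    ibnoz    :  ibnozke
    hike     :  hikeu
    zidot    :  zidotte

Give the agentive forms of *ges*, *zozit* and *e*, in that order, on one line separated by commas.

geske, zozitte, eu

The suffix is conditioned by the final sound: -ke when the stem ends in a sibilant (*rubewes*, *taz*, *ibnoz*); -te when the stem ends in a non-sibilant consonant (*sapeh*, *zidot*); -u when the stem ends in a vowel (*supnili*, *hike*).
*ges* — final sound /s/ (a sibilant) → -ke → *geske*.
Since the final sound of *zozit* is /t/ (a non-sibilant consonant), it takes -te, giving *zozitte*.
*e* — final sound /e/ (a vowel) → -u → *eu*.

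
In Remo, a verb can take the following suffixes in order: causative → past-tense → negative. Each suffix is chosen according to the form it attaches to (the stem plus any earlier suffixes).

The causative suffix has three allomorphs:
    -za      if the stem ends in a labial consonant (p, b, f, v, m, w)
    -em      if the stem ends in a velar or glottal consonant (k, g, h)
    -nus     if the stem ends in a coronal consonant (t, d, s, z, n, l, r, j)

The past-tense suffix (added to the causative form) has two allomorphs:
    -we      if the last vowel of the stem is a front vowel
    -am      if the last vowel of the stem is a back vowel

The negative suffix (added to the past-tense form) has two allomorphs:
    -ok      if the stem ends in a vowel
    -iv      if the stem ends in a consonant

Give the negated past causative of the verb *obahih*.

obahihemweok

The final consonant of *obahih* is /h/, which is velar/glottal, so the causative suffix is -em, giving *obahihem*.
The last vowel of the causative form *obahihem* is /e/, which is a front vowel, so the past-tense suffix is -we, giving *obahihemwe*.
The past-tense form *obahihemwe* — final sound /e/ (a vowel) → -ok → *obahihemweok*.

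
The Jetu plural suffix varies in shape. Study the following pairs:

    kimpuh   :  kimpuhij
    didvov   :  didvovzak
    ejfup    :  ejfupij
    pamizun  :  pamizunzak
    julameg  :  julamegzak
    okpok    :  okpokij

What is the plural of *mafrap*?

Looking at the final consonant of each stem: -ij when the stem ends in a voiceless consonant (*kimpuh*, *ejfup*, *okpok*); -zak when the stem ends in a voiced consonant (*didvov*, *pamizun*, *julameg*).
Since the final consonant of *mafrap* is /p/ (voiceless), it takes -ij, giving *mafrapij*.

mafrapij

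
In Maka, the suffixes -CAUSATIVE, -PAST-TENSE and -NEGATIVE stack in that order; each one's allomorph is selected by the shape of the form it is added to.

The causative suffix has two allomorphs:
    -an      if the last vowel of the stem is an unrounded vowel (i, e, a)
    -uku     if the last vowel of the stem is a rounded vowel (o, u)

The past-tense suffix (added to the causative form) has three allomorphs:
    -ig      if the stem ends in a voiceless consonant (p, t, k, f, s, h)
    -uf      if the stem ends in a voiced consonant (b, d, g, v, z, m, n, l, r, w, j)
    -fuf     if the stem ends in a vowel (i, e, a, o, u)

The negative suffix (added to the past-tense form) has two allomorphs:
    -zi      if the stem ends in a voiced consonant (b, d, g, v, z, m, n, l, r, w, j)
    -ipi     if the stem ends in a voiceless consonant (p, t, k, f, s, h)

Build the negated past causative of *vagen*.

The last vowel of *vagen* is /e/, which is an unrounded vowel, so the causative suffix is -an, giving *vagenan*.
The final sound of the causative form *vagenan* is /n/, which is a voiced consonant, so the past-tense suffix is -uf, giving *vagenanuf*.
The past-tense form *vagenanuf*: final consonant = /f/, voiceless → -ipi → *vagenanufipi*.

vagenanufipi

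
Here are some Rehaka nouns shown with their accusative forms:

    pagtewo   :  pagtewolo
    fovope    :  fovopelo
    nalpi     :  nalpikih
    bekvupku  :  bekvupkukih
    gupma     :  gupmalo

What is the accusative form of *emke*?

Looking at the last vowel of each stem: -kih when the last vowel of the stem is a high vowel (*nalpi*, *bekvupku*); -lo when the last vowel of the stem is a non-high vowel (*pagtewo*, *fovope*, *gupma*).
*emke*: last vowel = /e/, a non-high vowel → -lo → *emkelo*.

emkelo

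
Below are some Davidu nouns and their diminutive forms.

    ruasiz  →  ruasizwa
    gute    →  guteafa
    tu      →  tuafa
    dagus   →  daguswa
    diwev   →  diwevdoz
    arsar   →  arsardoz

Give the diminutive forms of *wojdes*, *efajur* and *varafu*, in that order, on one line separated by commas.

wojdeswa, efajurdoz, varafuafa

The alternation tracks the final sound of the stem — -wa when the stem ends in a sibilant (*ruasiz*, *dagus*); -doz when the stem ends in a non-sibilant consonant (*diwev*, *arsar*); -afa when the stem ends in a vowel (*gute*, *tu*).
Since the final sound of *wojdes* is /s/ (a sibilant), it takes -wa, giving *wojdeswa*.
The final sound of *efajur* is /r/, which is a non-sibilant consonant, so the suffix is -doz, giving *efajurdoz*.
The final sound of *varafu* is /u/, which is a vowel, so the suffix is -afa, giving *varafuafa*.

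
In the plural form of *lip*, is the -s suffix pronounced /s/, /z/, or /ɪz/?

/s/

The stem *lip* ends in a voiceless non-sibilant consonant.
The plural suffix surfaces as /ɪz/ after sibilants, /s/ after other voiceless consonants, and /z/ after other voiced sounds.
So the plural -s on *lip* is pronounced /s/.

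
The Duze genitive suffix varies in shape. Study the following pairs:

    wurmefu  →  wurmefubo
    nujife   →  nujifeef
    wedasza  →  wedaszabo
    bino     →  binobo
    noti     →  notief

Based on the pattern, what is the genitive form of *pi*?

pief

Looking at the last vowel of each stem: -ef when the last vowel of the stem is a front vowel (*nujife*, *noti*); -bo when the last vowel of the stem is a back vowel (*wurmefu*, *wedasza*, *bino*).
The last vowel of *pi* is /i/, which is a front vowel, so the suffix is -ef, giving *pief*.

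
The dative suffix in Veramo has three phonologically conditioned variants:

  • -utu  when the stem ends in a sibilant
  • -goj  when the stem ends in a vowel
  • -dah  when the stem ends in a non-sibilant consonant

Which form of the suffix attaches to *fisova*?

Since the final sound of *fisova* is /a/ (a vowel), it takes -goj.

-goj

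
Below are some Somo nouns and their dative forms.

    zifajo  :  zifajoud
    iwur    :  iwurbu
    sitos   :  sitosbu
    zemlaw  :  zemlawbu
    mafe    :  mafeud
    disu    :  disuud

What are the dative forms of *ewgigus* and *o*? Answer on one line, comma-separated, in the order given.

The pattern is consonant vs. vowel: -bu when the stem ends in a consonant (*iwur*, *sitos*, *zemlaw*); -ud when the stem ends in a vowel (*zifajo*, *mafe*, *disu*).
*ewgigus*: final sound = /s/, a consonant → -bu → *ewgigusbu*.
*o* — final sound /o/ (a vowel) → -ud → *oud*.

ewgigusbu, oud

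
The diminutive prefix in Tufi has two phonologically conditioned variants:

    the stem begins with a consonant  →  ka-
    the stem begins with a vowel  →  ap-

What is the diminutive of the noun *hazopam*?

Since the first sound of *hazopam* is /h/ (a consonant), it takes ka-, giving *kahazopam*.

kahazopam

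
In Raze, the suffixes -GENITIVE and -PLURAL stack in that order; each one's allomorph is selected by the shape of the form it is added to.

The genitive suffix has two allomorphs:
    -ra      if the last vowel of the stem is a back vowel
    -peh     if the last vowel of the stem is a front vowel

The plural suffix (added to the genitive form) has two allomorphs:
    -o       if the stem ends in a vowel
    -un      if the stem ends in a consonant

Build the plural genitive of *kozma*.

kozmarao

*kozma*: last vowel = /a/, a back vowel → -ra → *kozmara*.
Since the final sound of the genitive form *kozmara* is /a/ (a vowel), it takes -o, giving *kozmarao*.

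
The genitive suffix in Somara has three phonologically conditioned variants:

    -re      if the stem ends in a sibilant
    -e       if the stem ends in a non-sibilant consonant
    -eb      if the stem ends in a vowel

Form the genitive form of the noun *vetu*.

vetueb

Since the final sound of *vetu* is /u/ (a vowel), it takes -eb, giving *vetueb*.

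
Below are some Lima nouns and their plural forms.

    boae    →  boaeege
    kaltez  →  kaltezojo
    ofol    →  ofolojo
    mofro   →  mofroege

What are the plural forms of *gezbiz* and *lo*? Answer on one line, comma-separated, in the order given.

The alternation tracks the final sound of the stem — -ojo when the stem ends in a consonant (*kaltez*, *ofol*); -ege when the stem ends in a vowel (*boae*, *mofro*).
Since the final sound of *gezbiz* is /z/ (a consonant), it takes -ojo, giving *gezbizojo*.
The final sound of *lo* is /o/, which is a vowel, so the suffix is -ege, giving *loege*.

gezbizojo, loege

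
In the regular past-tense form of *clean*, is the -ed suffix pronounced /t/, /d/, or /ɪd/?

The stem *clean* ends in a voiced sound other than /d/.
The -ed suffix is realized as /ɪd/ after /t, d/; as /t/ after other voiceless consonants; and as /d/ after other voiced sounds.
So -ed on *clean* is pronounced /d/.

/d/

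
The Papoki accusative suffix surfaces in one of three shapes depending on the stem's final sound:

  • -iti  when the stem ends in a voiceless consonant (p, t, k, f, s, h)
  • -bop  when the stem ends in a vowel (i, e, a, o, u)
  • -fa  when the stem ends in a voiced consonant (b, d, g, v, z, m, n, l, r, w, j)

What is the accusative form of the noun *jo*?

Since the final sound of *jo* is /o/ (a vowel), it takes -bop, giving *jobop*.

jobop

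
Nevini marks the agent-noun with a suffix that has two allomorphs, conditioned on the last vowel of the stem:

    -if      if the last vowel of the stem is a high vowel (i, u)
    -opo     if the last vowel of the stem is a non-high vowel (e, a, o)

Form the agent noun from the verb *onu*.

onuif

*onu*: last vowel = /u/, a high vowel → -if → *onuif*.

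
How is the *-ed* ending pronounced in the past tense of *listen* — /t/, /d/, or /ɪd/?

/d/

The stem *listen* ends in a voiced sound other than /d/.
The -ed suffix is realized as /ɪd/ after /t, d/; as /t/ after other voiceless consonants; and as /d/ after other voiced sounds.
So -ed on *listen* is pronounced /d/.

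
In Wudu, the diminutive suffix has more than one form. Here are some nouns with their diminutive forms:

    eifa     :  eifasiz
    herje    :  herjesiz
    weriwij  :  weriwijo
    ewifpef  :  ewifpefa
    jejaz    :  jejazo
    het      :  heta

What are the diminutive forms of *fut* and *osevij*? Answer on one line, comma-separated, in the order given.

futa, osevijo

The alternation tracks the final sound of the stem — -a when the stem ends in a voiceless consonant (*ewifpef*, *het*); -o when the stem ends in a voiced consonant (*weriwij*, *jejaz*); -siz when the stem ends in a vowel (*eifa*, *herje*).
*fut* — final sound /t/ (a voiceless consonant) → -a → *futa*.
The final sound of *osevij* is /j/, which is a voiced consonant, so the suffix is -o, giving *osevijo*.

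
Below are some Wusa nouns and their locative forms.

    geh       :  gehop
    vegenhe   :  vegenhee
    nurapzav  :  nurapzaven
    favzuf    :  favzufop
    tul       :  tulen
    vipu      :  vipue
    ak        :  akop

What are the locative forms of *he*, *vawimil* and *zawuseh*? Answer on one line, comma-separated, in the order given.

hee, vawimilen, zawusehop

The pattern is voicing of the final sound: -op when the stem ends in a voiceless consonant (*geh*, *favzuf*, *ak*); -en when the stem ends in a voiced consonant (*nurapzav*, *tul*); -e when the stem ends in a vowel (*vegenhe*, *vipu*).
*he*: final sound = /e/, a vowel → -e → *hee*.
Since the final sound of *vawimil* is /l/ (a voiced consonant), it takes -en, giving *vawimilen*.
*zawuseh* — final sound /h/ (a voiceless consonant) → -op → *zawusehop*.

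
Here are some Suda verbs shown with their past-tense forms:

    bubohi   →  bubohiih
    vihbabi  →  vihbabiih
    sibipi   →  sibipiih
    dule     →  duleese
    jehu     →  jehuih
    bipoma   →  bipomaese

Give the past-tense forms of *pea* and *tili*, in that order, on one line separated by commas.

The alternation tracks the last vowel of the stem — -ih when the last vowel of the stem is a high vowel (*bubohi*, *vihbabi*, *sibipi*, *jehu*); -ese when the last vowel of the stem is a non-high vowel (*dule*, *bipoma*).
Since the last vowel of *pea* is /a/ (a non-high vowel), it takes -ese, giving *peaese*.
*tili* — last vowel /i/ (a high vowel) → -ih → *tiliih*.

peaese, tiliih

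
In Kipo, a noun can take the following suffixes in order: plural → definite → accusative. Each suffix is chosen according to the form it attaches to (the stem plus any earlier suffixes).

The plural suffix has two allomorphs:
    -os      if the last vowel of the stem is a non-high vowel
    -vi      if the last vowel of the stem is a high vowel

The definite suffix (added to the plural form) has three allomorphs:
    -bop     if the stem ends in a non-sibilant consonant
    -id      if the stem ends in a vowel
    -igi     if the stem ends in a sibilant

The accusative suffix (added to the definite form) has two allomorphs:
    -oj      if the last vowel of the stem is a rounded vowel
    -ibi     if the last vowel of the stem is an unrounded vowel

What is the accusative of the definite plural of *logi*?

logiviidibi

*logi*: last vowel = /i/, a high vowel → -vi → *logivi*.
The plural form *logivi* — final sound /i/ (a vowel) → -id → *logiviid*.
Since the last vowel of the definite form *logiviid* is /i/ (an unrounded vowel), it takes -ibi, giving *logiviidibi*.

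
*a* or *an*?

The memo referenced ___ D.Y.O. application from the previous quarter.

a

The indefinite article is chosen by the initial *sound* of the following word, not its spelling.
The initialism *D.Y.O.* is read letter by letter; the first letter, D, is pronounced /diː/, which begins with a consonant sound.
So the article is *a*: The memo referenced a D.Y.O. application from the previous quarter.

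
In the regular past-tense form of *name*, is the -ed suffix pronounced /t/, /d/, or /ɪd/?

/d/

The stem *name* ends in a voiced sound other than /d/.
The -ed suffix is realized as /ɪd/ after /t, d/; as /t/ after other voiceless consonants; and as /d/ after other voiced sounds.
So -ed on *name* is pronounced /d/.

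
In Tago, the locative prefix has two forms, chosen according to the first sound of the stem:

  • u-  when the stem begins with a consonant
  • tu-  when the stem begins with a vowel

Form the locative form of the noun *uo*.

Since the first sound of *uo* is /u/ (a vowel), it takes tu-, giving *tuuo*.

tuuo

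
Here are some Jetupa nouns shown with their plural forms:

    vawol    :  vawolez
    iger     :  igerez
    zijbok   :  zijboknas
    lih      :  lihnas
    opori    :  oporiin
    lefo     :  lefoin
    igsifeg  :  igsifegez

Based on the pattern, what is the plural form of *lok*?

The pattern is voicing of the final sound: -nas when the stem ends in a voiceless consonant (*zijbok*, *lih*); -ez when the stem ends in a voiced consonant (*vawol*, *iger*, *igsifeg*); -in when the stem ends in a vowel (*opori*, *lefo*).
*lok* — final sound /k/ (a voiceless consonant) → -nas → *loknas*.

loknas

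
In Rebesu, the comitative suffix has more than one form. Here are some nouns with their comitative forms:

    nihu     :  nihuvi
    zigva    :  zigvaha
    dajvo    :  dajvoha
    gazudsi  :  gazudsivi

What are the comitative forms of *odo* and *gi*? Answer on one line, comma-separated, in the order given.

The pattern is height harmony: -vi when the last vowel of the stem is a high vowel (*nihu*, *gazudsi*); -ha when the last vowel of the stem is a non-high vowel (*zigva*, *dajvo*).
*odo*: last vowel = /o/, a non-high vowel → -ha → *odoha*.
*gi* — last vowel /i/ (a high vowel) → -vi → *givi*.

odoha, givi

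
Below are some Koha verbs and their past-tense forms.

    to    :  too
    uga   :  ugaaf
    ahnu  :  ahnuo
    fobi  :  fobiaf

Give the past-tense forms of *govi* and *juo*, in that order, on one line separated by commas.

goviaf, juoo

The pattern is rounding harmony: -o when the last vowel of the stem is a rounded vowel (*to*, *ahnu*); -af when the last vowel of the stem is an unrounded vowel (*uga*, *fobi*).
*govi* — last vowel /i/ (an unrounded vowel) → -af → *goviaf*.
*juo* — last vowel /o/ (a rounded vowel) → -o → *juoo*.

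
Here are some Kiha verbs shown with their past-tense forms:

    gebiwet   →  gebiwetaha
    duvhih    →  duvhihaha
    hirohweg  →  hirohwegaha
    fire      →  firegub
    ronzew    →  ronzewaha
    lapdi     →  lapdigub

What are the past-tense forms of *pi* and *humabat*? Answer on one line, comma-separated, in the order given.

The pattern is consonant vs. vowel: -aha when the stem ends in a consonant (*gebiwet*, *duvhih*, *hirohweg*, *ronzew*); -gub when the stem ends in a vowel (*fire*, *lapdi*).
*pi*: final sound = /i/, a vowel → -gub → *pigub*.
Since the final sound of *humabat* is /t/ (a consonant), it takes -aha, giving *humabataha*.

pigub, humabataha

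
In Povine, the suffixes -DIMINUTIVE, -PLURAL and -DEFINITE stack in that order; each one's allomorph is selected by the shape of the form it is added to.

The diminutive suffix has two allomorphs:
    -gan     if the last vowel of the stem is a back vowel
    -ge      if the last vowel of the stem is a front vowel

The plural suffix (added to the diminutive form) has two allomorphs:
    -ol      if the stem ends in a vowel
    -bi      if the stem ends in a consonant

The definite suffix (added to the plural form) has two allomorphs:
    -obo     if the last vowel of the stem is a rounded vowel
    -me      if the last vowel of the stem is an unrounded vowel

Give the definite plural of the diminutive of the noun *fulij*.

The last vowel of *fulij* is /i/, which is a front vowel, so the diminutive suffix is -ge, giving *fulijge*.
Since the final sound of the diminutive form *fulijge* is /e/ (a vowel), it takes -ol, giving *fulijgeol*.
The last vowel of the plural form *fulijgeol* is /o/, which is a rounded vowel, so the definite suffix is -obo, giving *fulijgeolobo*.

fulijgeolobo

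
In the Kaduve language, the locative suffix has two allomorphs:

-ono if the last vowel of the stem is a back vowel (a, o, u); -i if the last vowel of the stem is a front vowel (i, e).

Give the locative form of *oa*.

oaono

*oa*: last vowel = /a/, a back vowel → -ono → *oaono*.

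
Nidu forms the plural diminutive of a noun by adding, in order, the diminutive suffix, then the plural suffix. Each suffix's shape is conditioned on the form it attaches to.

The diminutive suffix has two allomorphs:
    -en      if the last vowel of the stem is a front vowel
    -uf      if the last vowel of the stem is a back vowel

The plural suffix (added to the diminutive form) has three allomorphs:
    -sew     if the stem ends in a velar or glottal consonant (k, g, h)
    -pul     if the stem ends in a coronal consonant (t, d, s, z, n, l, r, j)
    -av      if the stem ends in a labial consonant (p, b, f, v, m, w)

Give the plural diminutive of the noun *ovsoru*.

ovsoruufav

The last vowel of *ovsoru* is /u/, which is a back vowel, so the diminutive suffix is -uf, giving *ovsoruuf*.
The final consonant of the diminutive form *ovsoruuf* is /f/, which is labial, so the plural suffix is -av, giving *ovsoruufav*.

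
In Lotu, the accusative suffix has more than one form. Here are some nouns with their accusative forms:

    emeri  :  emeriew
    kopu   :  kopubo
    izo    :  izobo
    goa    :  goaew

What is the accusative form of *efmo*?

The suffix is conditioned by the last vowel: -bo when the last vowel of the stem is a rounded vowel (*kopu*, *izo*); -ew when the last vowel of the stem is an unrounded vowel (*emeri*, *goa*).
Since the last vowel of *efmo* is /o/ (a rounded vowel), it takes -bo, giving *efmobo*.

efmobo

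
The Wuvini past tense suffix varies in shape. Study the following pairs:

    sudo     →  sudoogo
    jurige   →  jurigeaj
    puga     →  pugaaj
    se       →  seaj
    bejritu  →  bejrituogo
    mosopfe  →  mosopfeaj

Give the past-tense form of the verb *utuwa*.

Looking at the last vowel of each stem: -ogo when the last vowel of the stem is a rounded vowel (*sudo*, *bejritu*); -aj when the last vowel of the stem is an unrounded vowel (*jurige*, *puga*, *se*, *mosopfe*).
The last vowel of *utuwa* is /a/, which is an unrounded vowel, so the suffix is -aj, giving *utuwaaj*.

utuwaaj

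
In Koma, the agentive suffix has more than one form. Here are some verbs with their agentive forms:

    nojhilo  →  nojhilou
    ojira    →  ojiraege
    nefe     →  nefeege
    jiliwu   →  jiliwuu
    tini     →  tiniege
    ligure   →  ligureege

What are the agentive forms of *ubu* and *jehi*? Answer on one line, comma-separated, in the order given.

ubuu, jehiege

Looking at the last vowel of each stem: -u when the last vowel of the stem is a rounded vowel (*nojhilo*, *jiliwu*); -ege when the last vowel of the stem is an unrounded vowel (*ojira*, *nefe*, *tini*, *ligure*).
Since the last vowel of *ubu* is /u/ (a rounded vowel), it takes -u, giving *ubuu*.
*jehi* — last vowel /i/ (an unrounded vowel) → -ege → *jehiege*.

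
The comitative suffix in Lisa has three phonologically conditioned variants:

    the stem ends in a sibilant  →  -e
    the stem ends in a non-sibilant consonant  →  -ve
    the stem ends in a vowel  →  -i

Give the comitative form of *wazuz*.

Since the final sound of *wazuz* is /z/ (a sibilant), it takes -e, giving *wazuze*.

wazuze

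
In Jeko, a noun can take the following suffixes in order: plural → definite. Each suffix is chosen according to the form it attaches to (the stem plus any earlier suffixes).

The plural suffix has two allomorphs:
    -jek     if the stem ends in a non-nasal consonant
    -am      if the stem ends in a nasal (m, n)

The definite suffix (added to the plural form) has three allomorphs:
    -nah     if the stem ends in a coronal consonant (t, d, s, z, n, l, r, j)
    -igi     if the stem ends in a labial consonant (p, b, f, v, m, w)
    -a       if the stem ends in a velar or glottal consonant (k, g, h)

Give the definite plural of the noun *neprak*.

neprakjeka

Since the final consonant of *neprak* is /k/ (non-nasal), it takes -jek, giving *neprakjek*.
The final consonant of the plural form *neprakjek* is /k/, which is velar/glottal, so the definite suffix is -a, giving *neprakjeka*.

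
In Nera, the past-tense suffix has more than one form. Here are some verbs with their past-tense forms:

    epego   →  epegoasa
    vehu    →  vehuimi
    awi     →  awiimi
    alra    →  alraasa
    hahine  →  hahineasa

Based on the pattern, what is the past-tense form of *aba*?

The suffix is conditioned by the last vowel: -imi when the last vowel of the stem is a high vowel (*vehu*, *awi*); -asa when the last vowel of the stem is a non-high vowel (*epego*, *alra*, *hahine*).
*aba* — last vowel /a/ (a non-high vowel) → -asa → *abaasa*.

abaasa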